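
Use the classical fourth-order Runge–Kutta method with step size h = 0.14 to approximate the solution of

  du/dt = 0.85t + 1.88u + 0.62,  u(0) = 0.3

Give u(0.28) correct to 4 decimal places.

0.7763

RK4: k1 = f(t_n, u_n); k2 = f(t_n + h/2, u_n + (h/2)·k1); k3 = f(t_n + h/2, u_n + (h/2)·k2); k4 = f(t_n + h, u_n + h·k3); u_{n+1} = u_n + (h/6)·(k1 + 2k2 + 2k3 + k4).
t=0.000000, u=0.300000:
  k1 = f(0.000000, 0.300000) = 1.184000
  k2 = f(0.070000, 0.382880) = 1.399314
  k3 = f(0.070000, 0.397952) = 1.427650
  k4 = f(0.140000, 0.499871) = 1.678757
  u ← 0.300000 + (0.14/6)·(k1 + 2k2 + 2k3 + k4) = 0.498723
t=0.140000, u=0.498723:
  k1 = f(0.140000, 0.498723) = 1.676599
  k2 = f(0.210000, 0.616085) = 1.956739
  k3 = f(0.210000, 0.635694) = 1.993605
  k4 = f(0.280000, 0.777827) = 2.320316
  u ← 0.498723 + (0.14/6)·(k1 + 2k2 + 2k3 + k4) = 0.776333
u(0.28) ≈ 0.7763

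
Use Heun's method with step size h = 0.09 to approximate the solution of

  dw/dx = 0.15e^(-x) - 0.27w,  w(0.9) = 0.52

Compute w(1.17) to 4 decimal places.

Heun: k1 = f(x_n, w_n); k2 = f(x_n + h, w_n + h·k1); w_{n+1} = w_n + (h/2)·(k1 + k2).
x=0.900000, w=0.520000:
  k1 = f(0.900000, 0.520000) = -0.079415
  k2 = f(0.990000, 0.512853) = -0.082734
  w ← 0.520000 + (0.09/2)·(-0.079415 + (-0.082734)) = 0.512703
x=0.990000, w=0.512703:
  k1 = f(0.990000, 0.512703) = -0.082693
  k2 = f(1.080000, 0.505261) = -0.085481
  w ← 0.512703 + (0.09/2)·(-0.082693 + (-0.085481)) = 0.505135
x=1.080000, w=0.505135:
  k1 = f(1.080000, 0.505135) = -0.085447
  k2 = f(1.170000, 0.497445) = -0.087755
  w ← 0.505135 + (0.09/2)·(-0.085447 + (-0.087755)) = 0.497341
w(1.17) ≈ 0.4973

0.4973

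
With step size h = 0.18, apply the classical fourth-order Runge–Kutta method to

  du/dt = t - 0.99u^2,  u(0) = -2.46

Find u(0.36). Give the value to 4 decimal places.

-16.5419

RK4: k1 = f(t_n, u_n); k2 = f(t_n + h/2, u_n + (h/2)·k1); k3 = f(t_n + h/2, u_n + (h/2)·k2); k4 = f(t_n + h, u_n + h·k3); u_{n+1} = u_n + (h/6)·(k1 + 2k2 + 2k3 + k4).
t=0.000000, u=-2.460000:
  k1 = f(0.000000, -2.460000) = -5.991084
  k2 = f(0.090000, -2.999198) = -8.815234
  k3 = f(0.090000, -3.253371) = -10.388579
  k4 = f(0.180000, -4.329944) = -18.380933
  u ← -2.460000 + (0.18/6)·(k1 + 2k2 + 2k3 + k4) = -4.343389
t=0.180000, u=-4.343389:
  k1 = f(0.180000, -4.343389) = -18.496380
  k2 = f(0.270000, -6.008064) = -35.465859
  k3 = f(0.270000, -7.535317) = -55.943187
  k4 = f(0.360000, -14.413163) = -205.301872
  u ← -4.343389 + (0.18/6)·(k1 + 2k2 + 2k3 + k4) = -16.541880
u(0.36) ≈ -16.5419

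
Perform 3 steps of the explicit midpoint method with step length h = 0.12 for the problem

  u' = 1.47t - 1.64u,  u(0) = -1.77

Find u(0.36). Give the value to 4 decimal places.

-0.9048

Midpoint: k1 = f(t_n, u_n); k2 = f(t_n + h/2, u_n + (h/2)·k1); u_{n+1} = u_n + h·k2.
t=0.000000, u=-1.770000:
  k1 = f(0.000000, -1.770000) = 2.902800
  k2 = f(0.060000, -1.595832) = 2.705364
  u ← -1.770000 + 0.12·2.705364 = -1.445356
t=0.120000, u=-1.445356:
  k1 = f(0.120000, -1.445356) = 2.546784
  k2 = f(0.180000, -1.292549) = 2.384381
  u ← -1.445356 + 0.12·2.384381 = -1.159231
t=0.240000, u=-1.159231:
  k1 = f(0.240000, -1.159231) = 2.253938
  k2 = f(0.300000, -1.023994) = 2.120351
  u ← -1.159231 + 0.12·2.120351 = -0.904789
u(0.36) ≈ -0.9048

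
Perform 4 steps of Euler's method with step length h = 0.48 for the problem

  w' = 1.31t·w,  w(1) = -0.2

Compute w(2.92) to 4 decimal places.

Euler: w_{n+1} = w_n + h·f(t_n, w_n).
t=1.000000, w=-0.200000: f=-0.262000 → w ← -0.200000 + 0.48·(-0.262000) = -0.325760
t=1.480000, w=-0.325760: f=-0.631583 → w ← -0.325760 + 0.48·(-0.631583) = -0.628920
t=1.960000, w=-0.628920: f=-1.614815 → w ← -0.628920 + 0.48·(-1.614815) = -1.404031
t=2.440000, w=-1.404031: f=-4.487846 → w ← -1.404031 + 0.48·(-4.487846) = -3.558197
w(2.92) ≈ -3.5582

-3.5582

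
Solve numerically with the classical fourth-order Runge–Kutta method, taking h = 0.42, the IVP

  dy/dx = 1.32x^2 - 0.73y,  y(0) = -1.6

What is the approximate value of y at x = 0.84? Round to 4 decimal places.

RK4: k1 = f(x_n, y_n); k2 = f(x_n + h/2, y_n + (h/2)·k1); k3 = f(x_n + h/2, y_n + (h/2)·k2); k4 = f(x_n + h, y_n + h·k3); y_{n+1} = y_n + (h/6)·(k1 + 2k2 + 2k3 + k4).
x=0.000000, y=-1.600000:
  k1 = f(0.000000, -1.600000) = 1.168000
  k2 = f(0.210000, -1.354720) = 1.047158
  k3 = f(0.210000, -1.380097) = 1.065683
  k4 = f(0.420000, -1.152413) = 1.074110
  y ← -1.600000 + (0.42/6)·(k1 + 2k2 + 2k3 + k4) = -1.147255
x=0.420000, y=-1.147255:
  k1 = f(0.420000, -1.147255) = 1.070344
  k2 = f(0.630000, -0.922482) = 1.197320
  k3 = f(0.630000, -0.895817) = 1.177855
  k4 = f(0.840000, -0.652556) = 1.407758
  y ← -1.147255 + (0.42/6)·(k1 + 2k2 + 2k3 + k4) = -0.641263
y(0.84) ≈ -0.6413

-0.6413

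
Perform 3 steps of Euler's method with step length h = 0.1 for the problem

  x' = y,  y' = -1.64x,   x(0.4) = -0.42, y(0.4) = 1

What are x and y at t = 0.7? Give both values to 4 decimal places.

-0.1010, 1.1563

Euler on (x,y): x_{n+1} = x_n + h·x', y_{n+1} = y_n + h·y'.
0.400000: (-0.420000, 1.000000); f=(1.000000, 0.688800) → (-0.320000, 1.068880)
0.500000: (-0.320000, 1.068880); f=(1.068880, 0.524800) → (-0.213112, 1.121360)
0.600000: (-0.213112, 1.121360); f=(1.121360, 0.349504) → (-0.100976, 1.156310)
(x(0.7), y(0.7)) ≈ (-0.1010, 1.1563)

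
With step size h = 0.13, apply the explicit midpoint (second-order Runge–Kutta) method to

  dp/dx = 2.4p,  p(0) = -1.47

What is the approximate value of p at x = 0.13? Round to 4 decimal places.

Midpoint: k1 = f(x_n, p_n); k2 = f(x_n + h/2, p_n + (h/2)·k1); p_{n+1} = p_n + h·k2.
x=0.000000, p=-1.470000:
  k1 = f(0.000000, -1.470000) = -3.528000
  k2 = f(0.065000, -1.699320) = -4.078368
  p ← -1.470000 + 0.13·(-4.078368) = -2.000188
p(0.13) ≈ -2.0002

-2.0002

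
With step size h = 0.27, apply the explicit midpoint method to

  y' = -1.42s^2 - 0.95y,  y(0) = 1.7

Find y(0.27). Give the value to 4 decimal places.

Midpoint: k1 = f(s_n, y_n); k2 = f(s_n + h/2, y_n + (h/2)·k1); y_{n+1} = y_n + h·k2.
s=0.000000, y=1.700000:
  k1 = f(0.000000, 1.700000) = -1.615000
  k2 = f(0.135000, 1.481975) = -1.433756
  y ← 1.700000 + 0.27·(-1.433756) = 1.312886
y(0.27) ≈ 1.3129

1.3129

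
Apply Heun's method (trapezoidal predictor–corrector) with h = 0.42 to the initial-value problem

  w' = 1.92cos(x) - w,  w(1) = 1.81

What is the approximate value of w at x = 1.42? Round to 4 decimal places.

Heun: k1 = f(x_n, w_n); k2 = f(x_n + h, w_n + h·k1); w_{n+1} = w_n + (h/2)·(k1 + k2).
x=1.000000, w=1.810000:
  k1 = f(1.000000, 1.810000) = -0.772620
  k2 = f(1.420000, 1.485500) = -1.197067
  w ← 1.810000 + (0.42/2)·(-0.772620 + (-1.197067)) = 1.396366
w(1.42) ≈ 1.3964

1.3964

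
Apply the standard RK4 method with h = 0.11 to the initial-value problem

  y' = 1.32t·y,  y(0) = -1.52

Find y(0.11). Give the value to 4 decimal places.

-1.5322

RK4: k1 = f(t_n, y_n); k2 = f(t_n + h/2, y_n + (h/2)·k1); k3 = f(t_n + h/2, y_n + (h/2)·k2); k4 = f(t_n + h, y_n + h·k3); y_{n+1} = y_n + (h/6)·(k1 + 2k2 + 2k3 + k4).
t=0.000000, y=-1.520000:
  k1 = f(0.000000, -1.520000) = 0.000000
  k2 = f(0.055000, -1.520000) = -0.110352
  k3 = f(0.055000, -1.526069) = -0.110793
  k4 = f(0.110000, -1.532187) = -0.222474
  y ← -1.520000 + (0.11/6)·(k1 + 2k2 + 2k3 + k4) = -1.532187
y(0.11) ≈ -1.5322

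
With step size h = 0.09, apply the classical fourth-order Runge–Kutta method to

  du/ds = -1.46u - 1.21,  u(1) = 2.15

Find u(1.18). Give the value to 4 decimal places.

RK4: k1 = f(s_n, u_n); k2 = f(s_n + h/2, u_n + (h/2)·k1); k3 = f(s_n + h/2, u_n + (h/2)·k2); k4 = f(s_n + h, u_n + h·k3); u_{n+1} = u_n + (h/6)·(k1 + 2k2 + 2k3 + k4).
s=1.000000, u=2.150000:
  k1 = f(1.000000, 2.150000) = -4.349000
  k2 = f(1.045000, 1.954295) = -4.063271
  k3 = f(1.045000, 1.967153) = -4.082043
  k4 = f(1.090000, 1.782616) = -3.812620
  u ← 2.150000 + (0.09/6)·(k1 + 2k2 + 2k3 + k4) = 1.783216
s=1.090000, u=1.783216:
  k1 = f(1.090000, 1.783216) = -3.813496
  k2 = f(1.135000, 1.611609) = -3.562949
  k3 = f(1.135000, 1.622884) = -3.579410
  k4 = f(1.180000, 1.461069) = -3.343161
  u ← 1.783216 + (0.09/6)·(k1 + 2k2 + 2k3 + k4) = 1.461596
u(1.18) ≈ 1.4616

1.4616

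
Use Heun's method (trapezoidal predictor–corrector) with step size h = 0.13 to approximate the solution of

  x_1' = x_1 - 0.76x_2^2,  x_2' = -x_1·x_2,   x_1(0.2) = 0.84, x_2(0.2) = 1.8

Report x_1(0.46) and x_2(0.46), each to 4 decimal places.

0.4779, 1.5216

Heun on (x_1,x_2): k1 = f(x_n, state_n); k2 = f(x_n + h, state_n + h·k1); state_{n+1} = state_n + (h/2)·(k1 + k2).
0.200000: (0.840000, 1.800000)
  k1 = (-1.622400, -1.512000)
  predictor → (0.629088, 1.603440)
  k2 = (-1.324887, -1.008705)
  → (0.648426, 1.636154)
0.330000: (0.648426, 1.636154)
  k1 = (-1.386094, -1.060925)
  predictor → (0.468234, 1.498234)
  k2 = (-1.237741, -0.701524)
  → (0.477877, 1.521595)
(x_1(0.46), x_2(0.46)) ≈ (0.4779, 1.5216)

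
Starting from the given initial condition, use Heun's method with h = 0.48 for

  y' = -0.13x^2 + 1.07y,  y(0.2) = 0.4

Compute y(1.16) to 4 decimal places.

Heun: k1 = f(x_n, y_n); k2 = f(x_n + h, y_n + h·k1); y_{n+1} = y_n + (h/2)·(k1 + k2).
x=0.200000, y=0.400000:
  k1 = f(0.200000, 0.400000) = 0.422800
  k2 = f(0.680000, 0.602944) = 0.585038
  y ← 0.400000 + (0.48/2)·(0.422800 + 0.585038) = 0.641881
x=0.680000, y=0.641881:
  k1 = f(0.680000, 0.641881) = 0.626701
  k2 = f(1.160000, 0.942698) = 0.833758
  y ← 0.641881 + (0.48/2)·(0.626701 + 0.833758) = 0.992391
y(1.16) ≈ 0.9924

0.9924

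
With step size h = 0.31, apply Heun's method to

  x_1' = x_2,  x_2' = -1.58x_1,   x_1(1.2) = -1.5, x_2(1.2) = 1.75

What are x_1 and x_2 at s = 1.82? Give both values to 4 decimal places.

-0.0505, 2.5865

Heun on (x_1,x_2): k1 = f(s_n, state_n); k2 = f(s_n + h, state_n + h·k1); state_{n+1} = state_n + (h/2)·(k1 + k2).
1.200000: (-1.500000, 1.750000)
  k1 = (1.750000, 2.370000)
  predictor → (-0.957500, 2.484700)
  k2 = (2.484700, 1.512850)
  → (-0.843622, 2.351842)
1.510000: (-0.843622, 2.351842)
  k1 = (2.351842, 1.332922)
  predictor → (-0.114551, 2.765048)
  k2 = (2.765048, 0.180990)
  → (-0.050504, 2.586498)
(x_1(1.82), x_2(1.82)) ≈ (-0.0505, 2.5865)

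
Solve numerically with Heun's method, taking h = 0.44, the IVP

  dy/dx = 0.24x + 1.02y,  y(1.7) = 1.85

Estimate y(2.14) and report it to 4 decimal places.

Heun: k1 = f(x_n, y_n); k2 = f(x_n + h, y_n + h·k1); y_{n+1} = y_n + (h/2)·(k1 + k2).
x=1.700000, y=1.850000:
  k1 = f(1.700000, 1.850000) = 2.295000
  k2 = f(2.140000, 2.859800) = 3.430596
  y ← 1.850000 + (0.44/2)·(2.295000 + 3.430596) = 3.109631
y(2.14) ≈ 3.1096

3.1096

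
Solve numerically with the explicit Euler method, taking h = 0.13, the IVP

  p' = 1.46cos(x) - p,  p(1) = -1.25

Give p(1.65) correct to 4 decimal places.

Euler: p_{n+1} = p_n + h·f(x_n, p_n).
x=1.000000, p=-1.250000: f=2.038841 → p ← -1.250000 + 0.13·2.038841 = -0.984951
x=1.130000, p=-0.984951: f=1.607874 → p ← -0.984951 + 0.13·1.607874 = -0.775927
x=1.260000, p=-0.775927: f=1.222420 → p ← -0.775927 + 0.13·1.222420 = -0.617012
x=1.390000, p=-0.617012: f=0.879539 → p ← -0.617012 + 0.13·0.879539 = -0.502672
x=1.520000, p=-0.502672: f=0.576803 → p ← -0.502672 + 0.13·0.576803 = -0.427688
p(1.65) ≈ -0.4277

-0.4277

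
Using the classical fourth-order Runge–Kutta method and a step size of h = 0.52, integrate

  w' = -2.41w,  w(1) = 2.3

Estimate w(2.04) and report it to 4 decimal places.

0.2165

RK4: k1 = f(x_n, w_n); k2 = f(x_n + h/2, w_n + (h/2)·k1); k3 = f(x_n + h/2, w_n + (h/2)·k2); k4 = f(x_n + h, w_n + h·k3); w_{n+1} = w_n + (h/6)·(k1 + 2k2 + 2k3 + k4).
x=1.000000, w=2.300000:
  k1 = f(1.000000, 2.300000) = -5.543000
  k2 = f(1.260000, 0.858820) = -2.069756
  k3 = f(1.260000, 1.761863) = -4.246091
  k4 = f(1.520000, 0.092033) = -0.221799
  w ← 2.300000 + (0.52/6)·(k1 + 2k2 + 2k3 + k4) = 0.705637
x=1.520000, w=0.705637:
  k1 = f(1.520000, 0.705637) = -1.700586
  k2 = f(1.780000, 0.263485) = -0.634999
  k3 = f(1.780000, 0.540538) = -1.302696
  k4 = f(2.040000, 0.028236) = -0.068048
  w ← 0.705637 + (0.52/6)·(k1 + 2k2 + 2k3 + k4) = 0.216489
w(2.04) ≈ 0.2165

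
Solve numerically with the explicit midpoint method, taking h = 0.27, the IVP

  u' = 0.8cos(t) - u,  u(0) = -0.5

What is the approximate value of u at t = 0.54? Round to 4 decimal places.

0.0184

Midpoint: k1 = f(t_n, u_n); k2 = f(t_n + h/2, u_n + (h/2)·k1); u_{n+1} = u_n + h·k2.
t=0.000000, u=-0.500000:
  k1 = f(0.000000, -0.500000) = 1.300000
  k2 = f(0.135000, -0.324500) = 1.117221
  u ← -0.500000 + 0.27·1.117221 = -0.198350
t=0.270000, u=-0.198350:
  k1 = f(0.270000, -0.198350) = 0.969367
  k2 = f(0.405000, -0.067486) = 0.802768
  u ← -0.198350 + 0.27·0.802768 = 0.018397
u(0.54) ≈ 0.0184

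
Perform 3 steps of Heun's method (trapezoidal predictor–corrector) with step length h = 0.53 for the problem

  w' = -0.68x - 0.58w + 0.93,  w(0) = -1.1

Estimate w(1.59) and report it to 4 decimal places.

-0.1527

Heun: k1 = f(x_n, w_n); k2 = f(x_n + h, w_n + h·k1); w_{n+1} = w_n + (h/2)·(k1 + k2).
x=0.000000, w=-1.100000:
  k1 = f(0.000000, -1.100000) = 1.568000
  k2 = f(0.530000, -0.268960) = 0.725597
  w ← -1.100000 + (0.53/2)·(1.568000 + 0.725597) = -0.492197
x=0.530000, w=-0.492197:
  k1 = f(0.530000, -0.492197) = 0.855074
  k2 = f(1.060000, -0.039008) = 0.231824
  w ← -0.492197 + (0.53/2)·(0.855074 + 0.231824) = -0.204169
x=1.060000, w=-0.204169:
  k1 = f(1.060000, -0.204169) = 0.327618
  k2 = f(1.590000, -0.030531) = -0.133492
  w ← -0.204169 + (0.53/2)·(0.327618 + (-0.133492)) = -0.152725
w(1.59) ≈ -0.1527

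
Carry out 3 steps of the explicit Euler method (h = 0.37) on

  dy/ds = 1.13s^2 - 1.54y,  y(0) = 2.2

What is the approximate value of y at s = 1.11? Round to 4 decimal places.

Euler: y_{n+1} = y_n + h·f(s_n, y_n).
s=0.000000, y=2.200000: f=-3.388000 → y ← 2.200000 + 0.37·(-3.388000) = 0.946440
s=0.370000, y=0.946440: f=-1.302821 → y ← 0.946440 + 0.37·(-1.302821) = 0.464396
s=0.740000, y=0.464396: f=-0.096382 → y ← 0.464396 + 0.37·(-0.096382) = 0.428735
y(1.11) ≈ 0.4287

0.4287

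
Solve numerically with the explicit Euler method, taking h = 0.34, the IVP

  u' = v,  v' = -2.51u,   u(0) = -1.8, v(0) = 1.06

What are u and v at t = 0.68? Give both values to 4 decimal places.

Euler on (u,v): u_{n+1} = u_n + h·u', v_{n+1} = v_n + h·v'.
0.000000: (-1.800000, 1.060000); f=(1.060000, 4.518000) → (-1.439600, 2.596120)
0.340000: (-1.439600, 2.596120); f=(2.596120, 3.613396) → (-0.556919, 3.824675)
(u(0.68), v(0.68)) ≈ (-0.5569, 3.8247)

-0.5569, 3.8247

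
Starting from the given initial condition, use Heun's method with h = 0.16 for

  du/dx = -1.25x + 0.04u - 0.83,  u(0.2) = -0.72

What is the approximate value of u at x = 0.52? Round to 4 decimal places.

Heun: k1 = f(x_n, u_n); k2 = f(x_n + h, u_n + h·k1); u_{n+1} = u_n + (h/2)·(k1 + k2).
x=0.200000, u=-0.720000:
  k1 = f(0.200000, -0.720000) = -1.108800
  k2 = f(0.360000, -0.897408) = -1.315896
  u ← -0.720000 + (0.16/2)·(-1.108800 + (-1.315896)) = -0.913976
x=0.360000, u=-0.913976:
  k1 = f(0.360000, -0.913976) = -1.316559
  k2 = f(0.520000, -1.124625) = -1.524985
  u ← -0.913976 + (0.16/2)·(-1.316559 + (-1.524985)) = -1.141299
u(0.52) ≈ -1.1413

-1.1413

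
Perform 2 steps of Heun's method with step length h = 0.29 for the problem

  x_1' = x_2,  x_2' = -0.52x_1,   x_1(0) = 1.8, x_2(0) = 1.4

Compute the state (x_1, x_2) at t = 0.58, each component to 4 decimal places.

Heun on (x_1,x_2): k1 = f(t_n, state_n); k2 = f(t_n + h, state_n + h·k1); state_{n+1} = state_n + (h/2)·(k1 + k2).
0.000000: (1.800000, 1.400000)
  k1 = (1.400000, -0.936000)
  predictor → (2.206000, 1.128560)
  k2 = (1.128560, -1.147120)
  → (2.166641, 1.097948)
0.290000: (2.166641, 1.097948)
  k1 = (1.097948, -1.126653)
  predictor → (2.485046, 0.771218)
  k2 = (0.771218, -1.292224)
  → (2.437670, 0.747210)
(x_1(0.58), x_2(0.58)) ≈ (2.4377, 0.7472)

2.4377, 0.7472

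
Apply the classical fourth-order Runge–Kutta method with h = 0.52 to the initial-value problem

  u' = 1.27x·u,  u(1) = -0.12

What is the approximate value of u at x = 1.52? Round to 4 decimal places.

RK4: k1 = f(x_n, u_n); k2 = f(x_n + h/2, u_n + (h/2)·k1); k3 = f(x_n + h/2, u_n + (h/2)·k2); k4 = f(x_n + h, u_n + h·k3); u_{n+1} = u_n + (h/6)·(k1 + 2k2 + 2k3 + k4).
x=1.000000, u=-0.120000:
  k1 = f(1.000000, -0.120000) = -0.152400
  k2 = f(1.260000, -0.159624) = -0.255430
  k3 = f(1.260000, -0.186412) = -0.298296
  k4 = f(1.520000, -0.275114) = -0.531080
  u ← -0.120000 + (0.52/6)·(k1 + 2k2 + 2k3 + k4) = -0.275214
u(1.52) ≈ -0.2752

-0.2752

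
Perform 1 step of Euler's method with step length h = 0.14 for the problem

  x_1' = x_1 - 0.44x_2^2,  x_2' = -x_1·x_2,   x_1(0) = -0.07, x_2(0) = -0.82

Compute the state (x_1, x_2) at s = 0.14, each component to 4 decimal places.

Euler on (x_1,x_2): x_1_{n+1} = x_1_n + h·x_1', x_2_{n+1} = x_2_n + h·x_2'.
0.000000: (-0.070000, -0.820000); f=(-0.365856, -0.057400) → (-0.121220, -0.828036)
(x_1(0.14), x_2(0.14)) ≈ (-0.1212, -0.8280)

-0.1212, -0.8280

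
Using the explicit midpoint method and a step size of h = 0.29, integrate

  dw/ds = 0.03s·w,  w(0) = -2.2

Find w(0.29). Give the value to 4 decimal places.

-2.2028

Midpoint: k1 = f(s_n, w_n); k2 = f(s_n + h/2, w_n + (h/2)·k1); w_{n+1} = w_n + h·k2.
s=0.000000, w=-2.200000:
  k1 = f(0.000000, -2.200000) = 0.000000
  k2 = f(0.145000, -2.200000) = -0.009570
  w ← -2.200000 + 0.29·(-0.009570) = -2.202775
w(0.29) ≈ -2.2028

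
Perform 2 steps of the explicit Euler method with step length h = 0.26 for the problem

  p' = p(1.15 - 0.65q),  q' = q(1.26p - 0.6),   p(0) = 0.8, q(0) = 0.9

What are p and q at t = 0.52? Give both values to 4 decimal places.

1.0375, 1.1394

Euler on (p,q): p_{n+1} = p_n + h·p', q_{n+1} = q_n + h·q'.
0.000000: (0.800000, 0.900000); f=(0.452000, 0.367200) → (0.917520, 0.995472)
0.260000: (0.917520, 0.995472); f=(0.461460, 0.553557) → (1.037500, 1.139397)
(p(0.52), q(0.52)) ≈ (1.0375, 1.1394)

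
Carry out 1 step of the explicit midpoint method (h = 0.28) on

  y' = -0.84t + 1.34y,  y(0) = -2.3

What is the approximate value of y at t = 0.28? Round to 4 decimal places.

Midpoint: k1 = f(t_n, y_n); k2 = f(t_n + h/2, y_n + (h/2)·k1); y_{n+1} = y_n + h·k2.
t=0.000000, y=-2.300000:
  k1 = f(0.000000, -2.300000) = -3.082000
  k2 = f(0.140000, -2.731480) = -3.777783
  y ← -2.300000 + 0.28·(-3.777783) = -3.357779
y(0.28) ≈ -3.3578

-3.3578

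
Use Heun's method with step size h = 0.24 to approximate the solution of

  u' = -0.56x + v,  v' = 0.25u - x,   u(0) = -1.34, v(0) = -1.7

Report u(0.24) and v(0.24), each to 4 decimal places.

-1.7738, -1.8214

Heun on (u,v): k1 = f(x_n, state_n); k2 = f(x_n + h, state_n + h·k1); state_{n+1} = state_n + (h/2)·(k1 + k2).
0.000000: (-1.340000, -1.700000)
  k1 = (-1.700000, -0.335000)
  predictor → (-1.748000, -1.780400)
  k2 = (-1.914800, -0.677000)
  → (-1.773776, -1.821440)
(u(0.24), v(0.24)) ≈ (-1.7738, -1.8214)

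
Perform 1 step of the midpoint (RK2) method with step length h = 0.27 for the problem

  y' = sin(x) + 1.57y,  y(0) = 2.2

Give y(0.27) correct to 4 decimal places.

Midpoint: k1 = f(x_n, y_n); k2 = f(x_n + h/2, y_n + (h/2)·k1); y_{n+1} = y_n + h·k2.
x=0.000000, y=2.200000:
  k1 = f(0.000000, 2.200000) = 3.454000
  k2 = f(0.135000, 2.666290) = 4.320666
  y ← 2.200000 + 0.27·4.320666 = 3.366580
y(0.27) ≈ 3.3666

3.3666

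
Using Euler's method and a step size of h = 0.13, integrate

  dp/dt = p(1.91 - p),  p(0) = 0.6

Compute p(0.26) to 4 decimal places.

0.8124

Euler: p_{n+1} = p_n + h·f(t_n, p_n).
t=0.000000, p=0.600000: f=0.786000 → p ← 0.600000 + 0.13·0.786000 = 0.702180
t=0.130000, p=0.702180: f=0.848107 → p ← 0.702180 + 0.13·0.848107 = 0.812434
p(0.26) ≈ 0.8124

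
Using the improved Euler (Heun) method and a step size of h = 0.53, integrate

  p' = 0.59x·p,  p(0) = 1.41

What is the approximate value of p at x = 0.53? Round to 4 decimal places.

Heun: k1 = f(x_n, p_n); k2 = f(x_n + h, p_n + h·k1); p_{n+1} = p_n + (h/2)·(k1 + k2).
x=0.000000, p=1.410000:
  k1 = f(0.000000, 1.410000) = 0.000000
  k2 = f(0.530000, 1.410000) = 0.440907
  p ← 1.410000 + (0.53/2)·(0.000000 + 0.440907) = 1.526840
p(0.53) ≈ 1.5268

1.5268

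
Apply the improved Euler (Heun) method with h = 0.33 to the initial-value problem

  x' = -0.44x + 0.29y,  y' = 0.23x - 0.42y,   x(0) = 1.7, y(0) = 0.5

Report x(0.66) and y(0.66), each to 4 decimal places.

Heun on (x,y): k1 = f(t_n, state_n); k2 = f(t_n + h, state_n + h·k1); state_{n+1} = state_n + (h/2)·(k1 + k2).
0.000000: (1.700000, 0.500000)
  k1 = (-0.603000, 0.181000)
  predictor → (1.501010, 0.559730)
  k2 = (-0.498123, 0.110146)
  → (1.518315, 0.548039)
0.330000: (1.518315, 0.548039)
  k1 = (-0.509127, 0.119036)
  predictor → (1.350303, 0.587321)
  k2 = (-0.423810, 0.063895)
  → (1.364380, 0.578223)
(x(0.66), y(0.66)) ≈ (1.3644, 0.5782)

1.3644, 0.5782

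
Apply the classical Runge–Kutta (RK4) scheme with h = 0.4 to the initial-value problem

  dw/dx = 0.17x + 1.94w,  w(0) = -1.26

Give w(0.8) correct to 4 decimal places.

-5.8362

RK4: k1 = f(x_n, w_n); k2 = f(x_n + h/2, w_n + (h/2)·k1); k3 = f(x_n + h/2, w_n + (h/2)·k2); k4 = f(x_n + h, w_n + h·k3); w_{n+1} = w_n + (h/6)·(k1 + 2k2 + 2k3 + k4).
x=0.000000, w=-1.260000:
  k1 = f(0.000000, -1.260000) = -2.444400
  k2 = f(0.200000, -1.748880) = -3.358827
  k3 = f(0.200000, -1.931765) = -3.713625
  k4 = f(0.400000, -2.745450) = -5.258173
  w ← -1.260000 + (0.4/6)·(k1 + 2k2 + 2k3 + k4) = -2.716498
x=0.400000, w=-2.716498:
  k1 = f(0.400000, -2.716498) = -5.202007
  k2 = f(0.600000, -3.756900) = -7.186386
  k3 = f(0.600000, -4.153776) = -7.956325
  k4 = f(0.800000, -5.899028) = -11.308115
  w ← -2.716498 + (0.4/6)·(k1 + 2k2 + 2k3 + k4) = -5.836201
w(0.8) ≈ -5.8362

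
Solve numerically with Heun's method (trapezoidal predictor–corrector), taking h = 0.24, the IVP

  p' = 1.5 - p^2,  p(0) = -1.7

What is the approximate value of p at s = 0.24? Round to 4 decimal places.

Heun: k1 = f(s_n, p_n); k2 = f(s_n + h, p_n + h·k1); p_{n+1} = p_n + (h/2)·(k1 + k2).
s=0.000000, p=-1.700000:
  k1 = f(0.000000, -1.700000) = -1.390000
  k2 = f(0.240000, -2.033600) = -2.635529
  p ← -1.700000 + (0.24/2)·(-1.390000 + (-2.635529)) = -2.183063
p(0.24) ≈ -2.1831

-2.1831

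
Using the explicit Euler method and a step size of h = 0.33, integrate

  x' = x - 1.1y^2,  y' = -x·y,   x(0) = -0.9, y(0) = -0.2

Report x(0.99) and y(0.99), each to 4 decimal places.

-2.2234, -0.5591

Euler on (x,y): x_{n+1} = x_n + h·x', y_{n+1} = y_n + h·y'.
0.000000: (-0.900000, -0.200000); f=(-0.944000, -0.180000) → (-1.211520, -0.259400)
0.330000: (-1.211520, -0.259400); f=(-1.285537, -0.314268) → (-1.635747, -0.363109)
0.660000: (-1.635747, -0.363109); f=(-1.780780, -0.593954) → (-2.223405, -0.559113)
(x(0.99), y(0.99)) ≈ (-2.2234, -0.5591)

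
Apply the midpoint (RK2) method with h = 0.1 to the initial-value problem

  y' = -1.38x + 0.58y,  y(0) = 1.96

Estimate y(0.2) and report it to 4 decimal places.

Midpoint: k1 = f(x_n, y_n); k2 = f(x_n + h/2, y_n + (h/2)·k1); y_{n+1} = y_n + h·k2.
x=0.000000, y=1.960000:
  k1 = f(0.000000, 1.960000) = 1.136800
  k2 = f(0.050000, 2.016840) = 1.100767
  y ← 1.960000 + 0.1·1.100767 = 2.070077
x=0.100000, y=2.070077:
  k1 = f(0.100000, 2.070077) = 1.062644
  k2 = f(0.150000, 2.123209) = 1.024461
  y ← 2.070077 + 0.1·1.024461 = 2.172523
y(0.2) ≈ 2.1725

2.1725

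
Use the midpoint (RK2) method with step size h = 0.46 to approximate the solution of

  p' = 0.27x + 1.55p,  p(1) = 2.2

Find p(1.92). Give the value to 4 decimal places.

9.1758

Midpoint: k1 = f(x_n, p_n); k2 = f(x_n + h/2, p_n + (h/2)·k1); p_{n+1} = p_n + h·k2.
x=1.000000, p=2.200000:
  k1 = f(1.000000, 2.200000) = 3.680000
  k2 = f(1.230000, 3.046400) = 5.054020
  p ← 2.200000 + 0.46·5.054020 = 4.524849
x=1.460000, p=4.524849:
  k1 = f(1.460000, 4.524849) = 7.407716
  k2 = f(1.690000, 6.228624) = 10.110667
  p ← 4.524849 + 0.46·10.110667 = 9.175756
p(1.92) ≈ 9.1758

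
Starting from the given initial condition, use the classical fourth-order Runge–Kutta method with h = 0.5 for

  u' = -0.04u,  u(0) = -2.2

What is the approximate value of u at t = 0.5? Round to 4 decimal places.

-2.1564

RK4: k1 = f(t_n, u_n); k2 = f(t_n + h/2, u_n + (h/2)·k1); k3 = f(t_n + h/2, u_n + (h/2)·k2); k4 = f(t_n + h, u_n + h·k3); u_{n+1} = u_n + (h/6)·(k1 + 2k2 + 2k3 + k4).
t=0.000000, u=-2.200000:
  k1 = f(0.000000, -2.200000) = 0.088000
  k2 = f(0.250000, -2.178000) = 0.087120
  k3 = f(0.250000, -2.178220) = 0.087129
  k4 = f(0.500000, -2.156436) = 0.086257
  u ← -2.200000 + (0.5/6)·(k1 + 2k2 + 2k3 + k4) = -2.156437
u(0.5) ≈ -2.1564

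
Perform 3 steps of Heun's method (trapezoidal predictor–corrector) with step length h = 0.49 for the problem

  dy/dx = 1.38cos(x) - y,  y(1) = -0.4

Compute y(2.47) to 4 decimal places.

Heun: k1 = f(x_n, y_n); k2 = f(x_n + h, y_n + h·k1); y_{n+1} = y_n + (h/2)·(k1 + k2).
x=1.000000, y=-0.400000:
  k1 = f(1.000000, -0.400000) = 1.145617
  k2 = f(1.490000, 0.161352) = -0.049975
  y ← -0.400000 + (0.49/2)·(1.145617 + (-0.049975)) = -0.131568
x=1.490000, y=-0.131568:
  k1 = f(1.490000, -0.131568) = 0.242945
  k2 = f(1.980000, -0.012524) = -0.536548
  y ← -0.131568 + (0.49/2)·(0.242945 + (-0.536548)) = -0.203500
x=1.980000, y=-0.203500:
  k1 = f(1.980000, -0.203500) = -0.345572
  k2 = f(2.470000, -0.372831) = -0.707477
  y ← -0.203500 + (0.49/2)·(-0.345572 + (-0.707477)) = -0.461497
y(2.47) ≈ -0.4615

-0.4615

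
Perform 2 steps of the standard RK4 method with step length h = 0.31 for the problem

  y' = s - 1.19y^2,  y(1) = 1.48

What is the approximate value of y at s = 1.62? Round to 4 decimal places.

RK4: k1 = f(s_n, y_n); k2 = f(s_n + h/2, y_n + (h/2)·k1); k3 = f(s_n + h/2, y_n + (h/2)·k2); k4 = f(s_n + h, y_n + h·k3); y_{n+1} = y_n + (h/6)·(k1 + 2k2 + 2k3 + k4).
s=1.000000, y=1.480000:
  k1 = f(1.000000, 1.480000) = -1.606576
  k2 = f(1.155000, 1.230981) = -0.648223
  k3 = f(1.155000, 1.379525) = -1.109678
  k4 = f(1.310000, 1.136000) = -0.225690
  y ← 1.480000 + (0.31/6)·(k1 + 2k2 + 2k3 + k4) = 1.203683
s=1.310000, y=1.203683:
  k1 = f(1.310000, 1.203683) = -0.414135
  k2 = f(1.465000, 1.139492) = -0.080147
  k3 = f(1.465000, 1.191260) = -0.223731
  k4 = f(1.620000, 1.134327) = 0.088831
  y ← 1.203683 + (0.31/6)·(k1 + 2k2 + 2k3 + k4) = 1.155475
y(1.62) ≈ 1.1555

1.1555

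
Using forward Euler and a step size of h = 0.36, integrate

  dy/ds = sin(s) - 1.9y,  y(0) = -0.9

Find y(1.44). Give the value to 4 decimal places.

Euler: y_{n+1} = y_n + h·f(s_n, y_n).
s=0.000000, y=-0.900000: f=1.710000 → y ← -0.900000 + 0.36·1.710000 = -0.284400
s=0.360000, y=-0.284400: f=0.892634 → y ← -0.284400 + 0.36·0.892634 = 0.036948
s=0.720000, y=0.036948: f=0.589183 → y ← 0.036948 + 0.36·0.589183 = 0.249054
s=1.080000, y=0.249054: f=0.408755 → y ← 0.249054 + 0.36·0.408755 = 0.396206
y(1.44) ≈ 0.3962

0.3962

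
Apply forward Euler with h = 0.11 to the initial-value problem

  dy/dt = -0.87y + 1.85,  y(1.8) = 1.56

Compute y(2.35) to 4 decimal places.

1.7839

Euler: y_{n+1} = y_n + h·f(t_n, y_n).
t=1.800000, y=1.560000: f=0.492800 → y ← 1.560000 + 0.11·0.492800 = 1.614208
t=1.910000, y=1.614208: f=0.445639 → y ← 1.614208 + 0.11·0.445639 = 1.663228
t=2.020000, y=1.663228: f=0.402991 → y ← 1.663228 + 0.11·0.402991 = 1.707557
t=2.130000, y=1.707557: f=0.364425 → y ← 1.707557 + 0.11·0.364425 = 1.747644
t=2.240000, y=1.747644: f=0.329550 → y ← 1.747644 + 0.11·0.329550 = 1.783895
y(2.35) ≈ 1.7839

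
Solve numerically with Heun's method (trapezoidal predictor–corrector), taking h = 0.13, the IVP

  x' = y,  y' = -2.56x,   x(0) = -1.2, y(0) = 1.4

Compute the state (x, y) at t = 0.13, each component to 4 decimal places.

-0.9920, 1.7691

Heun on (x,y): k1 = f(t_n, state_n); k2 = f(t_n + h, state_n + h·k1); state_{n+1} = state_n + (h/2)·(k1 + k2).
0.000000: (-1.200000, 1.400000)
  k1 = (1.400000, 3.072000)
  predictor → (-1.018000, 1.799360)
  k2 = (1.799360, 2.606080)
  → (-0.992042, 1.769075)
(x(0.13), y(0.13)) ≈ (-0.9920, 1.7691)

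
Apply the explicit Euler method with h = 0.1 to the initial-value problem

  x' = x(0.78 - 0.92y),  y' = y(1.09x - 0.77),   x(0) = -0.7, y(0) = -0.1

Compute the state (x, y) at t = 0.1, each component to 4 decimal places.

-0.7610, -0.0847

Euler on (x,y): x_{n+1} = x_n + h·x', y_{n+1} = y_n + h·y'.
0.000000: (-0.700000, -0.100000); f=(-0.610400, 0.153300) → (-0.761040, -0.084670)
(x(0.1), y(0.1)) ≈ (-0.7610, -0.0847)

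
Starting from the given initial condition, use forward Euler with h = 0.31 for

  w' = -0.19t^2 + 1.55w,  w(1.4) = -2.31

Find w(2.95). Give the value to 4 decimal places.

Euler: w_{n+1} = w_n + h·f(t_n, w_n).
t=1.400000, w=-2.310000: f=-3.952900 → w ← -2.310000 + 0.31·(-3.952900) = -3.535399
t=1.710000, w=-3.535399: f=-6.035447 → w ← -3.535399 + 0.31·(-6.035447) = -5.406388
t=2.020000, w=-5.406388: f=-9.155177 → w ← -5.406388 + 0.31·(-9.155177) = -8.244493
t=2.330000, w=-8.244493: f=-13.810454 → w ← -8.244493 + 0.31·(-13.810454) = -12.525733
t=2.640000, w=-12.525733: f=-20.739111 → w ← -12.525733 + 0.31·(-20.739111) = -18.954858
w(2.95) ≈ -18.9549

-18.9549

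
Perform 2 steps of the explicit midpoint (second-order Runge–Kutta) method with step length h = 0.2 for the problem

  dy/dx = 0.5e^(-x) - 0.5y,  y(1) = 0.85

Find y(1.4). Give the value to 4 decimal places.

0.7504

Midpoint: k1 = f(x_n, y_n); k2 = f(x_n + h/2, y_n + (h/2)·k1); y_{n+1} = y_n + h·k2.
x=1.000000, y=0.850000:
  k1 = f(1.000000, 0.850000) = -0.241060
  k2 = f(1.100000, 0.825894) = -0.246511
  y ← 0.850000 + 0.2·(-0.246511) = 0.800698
x=1.200000, y=0.800698:
  k1 = f(1.200000, 0.800698) = -0.249752
  k2 = f(1.300000, 0.775723) = -0.251595
  y ← 0.800698 + 0.2·(-0.251595) = 0.750379
y(1.4) ≈ 0.7504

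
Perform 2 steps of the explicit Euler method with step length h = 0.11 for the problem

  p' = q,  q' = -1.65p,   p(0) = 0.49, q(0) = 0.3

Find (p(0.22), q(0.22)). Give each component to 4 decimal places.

0.5462, 0.1161

Euler on (p,q): p_{n+1} = p_n + h·p', q_{n+1} = q_n + h·q'.
0.000000: (0.490000, 0.300000); f=(0.300000, -0.808500) → (0.523000, 0.211065)
0.110000: (0.523000, 0.211065); f=(0.211065, -0.862950) → (0.546217, 0.116141)
(p(0.22), q(0.22)) ≈ (0.5462, 0.1161)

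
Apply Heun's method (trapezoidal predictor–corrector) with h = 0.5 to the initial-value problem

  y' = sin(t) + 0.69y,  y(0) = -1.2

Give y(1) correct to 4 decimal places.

Heun: k1 = f(t_n, y_n); k2 = f(t_n + h, y_n + h·k1); y_{n+1} = y_n + (h/2)·(k1 + k2).
t=0.000000, y=-1.200000:
  k1 = f(0.000000, -1.200000) = -0.828000
  k2 = f(0.500000, -1.614000) = -0.634234
  y ← -1.200000 + (0.5/2)·(-0.828000 + (-0.634234)) = -1.565559
t=0.500000, y=-1.565559:
  k1 = f(0.500000, -1.565559) = -0.600810
  k2 = f(1.000000, -1.865964) = -0.446044
  y ← -1.565559 + (0.5/2)·(-0.600810 + (-0.446044)) = -1.827272
y(1) ≈ -1.8273

-1.8273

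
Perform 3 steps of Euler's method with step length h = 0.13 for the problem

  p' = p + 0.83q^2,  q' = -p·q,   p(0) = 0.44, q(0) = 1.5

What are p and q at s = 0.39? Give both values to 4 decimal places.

Euler on (p,q): p_{n+1} = p_n + h·p', q_{n+1} = q_n + h·q'.
0.000000: (0.440000, 1.500000); f=(2.307500, -0.660000) → (0.739975, 1.414200)
0.130000: (0.739975, 1.414200); f=(2.399943, -1.046473) → (1.051968, 1.278159)
0.260000: (1.051968, 1.278159); f=(2.407930, -1.344581) → (1.364998, 1.103363)
(p(0.39), q(0.39)) ≈ (1.3650, 1.1034)

1.3650, 1.1034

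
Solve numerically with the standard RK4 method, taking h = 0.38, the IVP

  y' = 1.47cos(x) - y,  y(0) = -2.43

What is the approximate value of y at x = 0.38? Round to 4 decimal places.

-1.2095

RK4: k1 = f(x_n, y_n); k2 = f(x_n + h/2, y_n + (h/2)·k1); k3 = f(x_n + h/2, y_n + (h/2)·k2); k4 = f(x_n + h, y_n + h·k3); y_{n+1} = y_n + (h/6)·(k1 + 2k2 + 2k3 + k4).
x=0.000000, y=-2.430000:
  k1 = f(0.000000, -2.430000) = 3.900000
  k2 = f(0.190000, -1.689000) = 3.132546
  k3 = f(0.190000, -1.834816) = 3.278362
  k4 = f(0.380000, -1.184222) = 2.549359
  y ← -2.430000 + (0.38/6)·(k1 + 2k2 + 2k3 + k4) = -1.209492
y(0.38) ≈ -1.2095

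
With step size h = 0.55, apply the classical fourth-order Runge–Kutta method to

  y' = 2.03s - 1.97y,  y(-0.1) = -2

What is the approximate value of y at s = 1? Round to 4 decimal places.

0.3401

RK4: k1 = f(s_n, y_n); k2 = f(s_n + h/2, y_n + (h/2)·k1); k3 = f(s_n + h/2, y_n + (h/2)·k2); k4 = f(s_n + h, y_n + h·k3); y_{n+1} = y_n + (h/6)·(k1 + 2k2 + 2k3 + k4).
s=-0.100000, y=-2.000000:
  k1 = f(-0.100000, -2.000000) = 3.737000
  k2 = f(0.175000, -0.972325) = 2.270730
  k3 = f(0.175000, -1.375549) = 3.065082
  k4 = f(0.450000, -0.314205) = 1.532484
  y ← -2.000000 + (0.55/6)·(k1 + 2k2 + 2k3 + k4) = -0.538732
s=0.450000, y=-0.538732:
  k1 = f(0.450000, -0.538732) = 1.974802
  k2 = f(0.725000, 0.004339) = 1.463203
  k3 = f(0.725000, -0.136351) = 1.740361
  k4 = f(1.000000, 0.418467) = 1.205620
  y ← -0.538732 + (0.55/6)·(k1 + 2k2 + 2k3 + k4) = 0.340127
y(1) ≈ 0.3401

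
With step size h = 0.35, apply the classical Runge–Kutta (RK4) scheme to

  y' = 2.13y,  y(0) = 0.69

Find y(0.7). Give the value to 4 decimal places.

3.0583

RK4: k1 = f(t_n, y_n); k2 = f(t_n + h/2, y_n + (h/2)·k1); k3 = f(t_n + h/2, y_n + (h/2)·k2); k4 = f(t_n + h, y_n + h·k3); y_{n+1} = y_n + (h/6)·(k1 + 2k2 + 2k3 + k4).
t=0.000000, y=0.690000:
  k1 = f(0.000000, 0.690000) = 1.469700
  k2 = f(0.175000, 0.947197) = 2.017531
  k3 = f(0.175000, 1.043068) = 2.221735
  k4 = f(0.350000, 1.467607) = 3.126003
  y ← 0.690000 + (0.35/6)·(k1 + 2k2 + 2k3 + k4) = 1.452664
t=0.350000, y=1.452664:
  k1 = f(0.350000, 1.452664) = 3.094174
  k2 = f(0.525000, 1.994144) = 4.247527
  k3 = f(0.525000, 2.195981) = 4.677439
  k4 = f(0.700000, 3.089767) = 6.581204
  y ← 1.452664 + (0.35/6)·(k1 + 2k2 + 2k3 + k4) = 3.058307
y(0.7) ≈ 3.0583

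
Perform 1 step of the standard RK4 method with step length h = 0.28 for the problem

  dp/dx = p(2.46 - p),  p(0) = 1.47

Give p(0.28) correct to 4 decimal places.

1.8382

RK4: k1 = f(x_n, p_n); k2 = f(x_n + h/2, p_n + (h/2)·k1); k3 = f(x_n + h/2, p_n + (h/2)·k2); k4 = f(x_n + h, p_n + h·k3); p_{n+1} = p_n + (h/6)·(k1 + 2k2 + 2k3 + k4).
x=0.000000, p=1.470000:
  k1 = f(0.000000, 1.470000) = 1.455300
  k2 = f(0.140000, 1.673742) = 1.315993
  k3 = f(0.140000, 1.654239) = 1.332921
  k4 = f(0.280000, 1.843218) = 1.136864
  p ← 1.470000 + (0.28/6)·(k1 + 2k2 + 2k3 + k4) = 1.838200
p(0.28) ≈ 1.8382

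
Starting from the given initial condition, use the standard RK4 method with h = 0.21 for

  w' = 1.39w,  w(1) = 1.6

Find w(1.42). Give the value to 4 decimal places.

2.8685

RK4: k1 = f(s_n, w_n); k2 = f(s_n + h/2, w_n + (h/2)·k1); k3 = f(s_n + h/2, w_n + (h/2)·k2); k4 = f(s_n + h, w_n + h·k3); w_{n+1} = w_n + (h/6)·(k1 + 2k2 + 2k3 + k4).
s=1.000000, w=1.600000:
  k1 = f(1.000000, 1.600000) = 2.224000
  k2 = f(1.105000, 1.833520) = 2.548593
  k3 = f(1.105000, 1.867602) = 2.595967
  k4 = f(1.210000, 2.145153) = 2.981763
  w ← 1.600000 + (0.21/6)·(k1 + 2k2 + 2k3 + k4) = 2.142321
s=1.210000, w=2.142321:
  k1 = f(1.210000, 2.142321) = 2.977826
  k2 = f(1.315000, 2.454993) = 3.412440
  k3 = f(1.315000, 2.500627) = 3.475872
  k4 = f(1.420000, 2.872254) = 3.992433
  w ← 2.142321 + (0.21/6)·(k1 + 2k2 + 2k3 + k4) = 2.868462
w(1.42) ≈ 2.8685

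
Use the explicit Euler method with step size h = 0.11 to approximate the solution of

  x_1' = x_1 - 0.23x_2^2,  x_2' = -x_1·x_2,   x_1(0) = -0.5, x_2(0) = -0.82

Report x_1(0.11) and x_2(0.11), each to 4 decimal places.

-0.5720, -0.8651

Euler on (x_1,x_2): x_1_{n+1} = x_1_n + h·x_1', x_2_{n+1} = x_2_n + h·x_2'.
0.000000: (-0.500000, -0.820000); f=(-0.654652, -0.410000) → (-0.572012, -0.865100)
(x_1(0.11), x_2(0.11)) ≈ (-0.5720, -0.8651)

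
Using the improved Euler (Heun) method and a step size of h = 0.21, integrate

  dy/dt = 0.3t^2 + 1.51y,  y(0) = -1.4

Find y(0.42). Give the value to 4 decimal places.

Heun: k1 = f(t_n, y_n); k2 = f(t_n + h, y_n + h·k1); y_{n+1} = y_n + (h/2)·(k1 + k2).
t=0.000000, y=-1.400000:
  k1 = f(0.000000, -1.400000) = -2.114000
  k2 = f(0.210000, -1.843940) = -2.771119
  y ← -1.400000 + (0.21/2)·(-2.114000 + (-2.771119)) = -1.912938
t=0.210000, y=-1.912938:
  k1 = f(0.210000, -1.912938) = -2.875306
  k2 = f(0.420000, -2.516752) = -3.747375
  y ← -1.912938 + (0.21/2)·(-2.875306 + (-3.747375)) = -2.608319
y(0.42) ≈ -2.6083

-2.6083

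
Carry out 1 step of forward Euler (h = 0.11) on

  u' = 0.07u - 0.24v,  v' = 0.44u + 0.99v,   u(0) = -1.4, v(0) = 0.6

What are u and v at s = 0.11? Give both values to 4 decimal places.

-1.4266, 0.5976

Euler on (u,v): u_{n+1} = u_n + h·u', v_{n+1} = v_n + h·v'.
0.000000: (-1.400000, 0.600000); f=(-0.242000, -0.022000) → (-1.426620, 0.597580)
(u(0.11), v(0.11)) ≈ (-1.4266, 0.5976)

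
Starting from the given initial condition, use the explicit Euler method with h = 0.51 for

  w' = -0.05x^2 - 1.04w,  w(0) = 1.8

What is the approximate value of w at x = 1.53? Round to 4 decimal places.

0.1568

Euler: w_{n+1} = w_n + h·f(x_n, w_n).
x=0.000000, w=1.800000: f=-1.872000 → w ← 1.800000 + 0.51·(-1.872000) = 0.845280
x=0.510000, w=0.845280: f=-0.892096 → w ← 0.845280 + 0.51·(-0.892096) = 0.390311
x=1.020000, w=0.390311: f=-0.457943 → w ← 0.390311 + 0.51·(-0.457943) = 0.156760
w(1.53) ≈ 0.1568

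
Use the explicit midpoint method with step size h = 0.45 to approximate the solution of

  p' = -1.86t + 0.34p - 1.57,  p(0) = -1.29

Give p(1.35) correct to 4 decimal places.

-6.6625

Midpoint: k1 = f(t_n, p_n); k2 = f(t_n + h/2, p_n + (h/2)·k1); p_{n+1} = p_n + h·k2.
t=0.000000, p=-1.290000:
  k1 = f(0.000000, -1.290000) = -2.008600
  k2 = f(0.225000, -1.741935) = -2.580758
  p ← -1.290000 + 0.45·(-2.580758) = -2.451341
t=0.450000, p=-2.451341:
  k1 = f(0.450000, -2.451341) = -3.240456
  k2 = f(0.675000, -3.180444) = -3.906851
  p ← -2.451341 + 0.45·(-3.906851) = -4.209424
t=0.900000, p=-4.209424:
  k1 = f(0.900000, -4.209424) = -4.675204
  k2 = f(1.125000, -5.261345) = -5.451357
  p ← -4.209424 + 0.45·(-5.451357) = -6.662535
p(1.35) ≈ -6.6625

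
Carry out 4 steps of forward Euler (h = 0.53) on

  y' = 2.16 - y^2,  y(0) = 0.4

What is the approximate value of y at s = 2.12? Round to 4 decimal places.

1.4714

Euler: y_{n+1} = y_n + h·f(s_n, y_n).
s=0.000000, y=0.400000: f=2.000000 → y ← 0.400000 + 0.53·2.000000 = 1.460000
s=0.530000, y=1.460000: f=0.028400 → y ← 1.460000 + 0.53·0.028400 = 1.475052
s=1.060000, y=1.475052: f=-0.015778 → y ← 1.475052 + 0.53·(-0.015778) = 1.466689
s=1.590000, y=1.466689: f=0.008822 → y ← 1.466689 + 0.53·0.008822 = 1.471365
y(2.12) ≈ 1.4714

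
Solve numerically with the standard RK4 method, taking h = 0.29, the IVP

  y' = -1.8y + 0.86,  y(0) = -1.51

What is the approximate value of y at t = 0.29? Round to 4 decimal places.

-0.7022

RK4: k1 = f(t_n, y_n); k2 = f(t_n + h/2, y_n + (h/2)·k1); k3 = f(t_n + h/2, y_n + (h/2)·k2); k4 = f(t_n + h, y_n + h·k3); y_{n+1} = y_n + (h/6)·(k1 + 2k2 + 2k3 + k4).
t=0.000000, y=-1.510000:
  k1 = f(0.000000, -1.510000) = 3.578000
  k2 = f(0.145000, -0.991190) = 2.644142
  k3 = f(0.145000, -1.126599) = 2.887879
  k4 = f(0.290000, -0.672515) = 2.070527
  y ← -1.510000 + (0.29/6)·(k1 + 2k2 + 2k3 + k4) = -0.702226
y(0.29) ≈ -0.7022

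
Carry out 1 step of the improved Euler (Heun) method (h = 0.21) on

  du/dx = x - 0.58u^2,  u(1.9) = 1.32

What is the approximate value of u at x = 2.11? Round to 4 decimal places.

Heun: k1 = f(x_n, u_n); k2 = f(x_n + h, u_n + h·k1); u_{n+1} = u_n + (h/2)·(k1 + k2).
x=1.900000, u=1.320000:
  k1 = f(1.900000, 1.320000) = 0.889408
  k2 = f(2.110000, 1.506776) = 0.793184
  u ← 1.320000 + (0.21/2)·(0.889408 + 0.793184) = 1.496672
u(2.11) ≈ 1.4967

1.4967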